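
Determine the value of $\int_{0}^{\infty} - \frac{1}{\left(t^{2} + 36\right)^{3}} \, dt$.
$- \frac{\pi}{41472}$

Recall the elementary integral
$$J(a) = \int_{0}^{\infty} - \frac{1}{a^{2} + t^{2}} \, dt = - \frac{\pi}{2 a}.$$

Differentiating under the integral sign with respect to $a$,
$$\frac{dJ}{da} = \int_{0}^{\infty} \frac{2 a}{\left(a^{2} + t^{2}\right)^{2}} \, dt = \frac{\pi}{2 a^{2}},$$
so $\int_{0}^{\infty} - \frac{1}{\left(a^{2} + t^{2}\right)^{2}} \, dt = - \frac{\pi}{4 a^{3}}$.

Repeating — each differentiation of $1/(t^2+a^2)^j$ produces $-2ja/(t^2+a^2)^{j+1}$ — and dividing through by $-2ja$ at each step yields, after $2$ differentiations in total,
$$\int_{0}^{\infty} - \frac{1}{\left(a^{2} + t^{2}\right)^{3}} \, dt = - \frac{3 \pi}{16 a^{5}}.$$

Setting $a = 6$:
$$I = - \frac{\pi}{41472}.$$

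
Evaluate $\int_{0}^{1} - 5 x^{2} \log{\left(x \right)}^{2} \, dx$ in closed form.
$- \frac{10}{27}$

Consider the simpler parametrised integral
$$J(a) = \int_{0}^{1} - 5 x^{a} \, dx = - \frac{5}{a + 1}.$$

Differentiating under the integral sign brings down a factor of $\ln x$:
$$\frac{dJ}{da} = \int_{0}^{1} - 5 x^{a} \log{\left(x \right)} \, dx = \frac{5}{\left(a + 1\right)^{2}}.$$

Repeating twice in total — each differentiation brings down another $\ln x$ — gives
$$\frac{d^{2}J}{da^{2}} = \int_{0}^{1} - 5 x^{a} \log{\left(x \right)}^{2} \, dx = - \frac{10}{\left(a + 1\right)^{3}},$$
and the integrand here is exactly the target integrand, so $I = - \frac{10}{\left(a + 1\right)^{3}}$.

Setting $a = 2$:
$$I = - \frac{10}{27}.$$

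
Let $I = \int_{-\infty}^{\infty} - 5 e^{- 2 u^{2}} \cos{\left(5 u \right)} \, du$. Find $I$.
$- \frac{5 \sqrt{2} \sqrt{\pi}}{2 e^{\frac{25}{8}}}$

Treat the cosine frequency as a parameter and define $I(b) = \int_{-\infty}^{\infty} - 5 e^{- 2 u^{2}} \cos{\left(b u \right)} \, du$.

Differentiating under the integral sign,
$$I'(b) = \int_{-\infty}^{\infty} 5 u e^{- 2 u^{2}} \sin{\left(b u \right)} \, du.$$

Integrate $\int_{-\infty}^{\infty} u \sin(b u)\, e^{- 2 u^{2}}\, du$ by parts with $w = \sin(b u)$ and $dv = u\, e^{- 2 u^{2}}\, du$, giving $v = - \frac{e^{- 2 u^{2}}}{4}$. The boundary term vanishes and
$$\int_{-\infty}^{\infty} u \sin(b u)\, e^{- 2 u^{2}}\, du = \frac{b}{4} \int_{-\infty}^{\infty} \cos(b u)\, e^{- 2 u^{2}}\, du,$$
so $I'(b) = - \frac{b}{4}\, I(b)$.

This is a separable first-order ODE; solving with the initial condition $I(0) = \int_{-\infty}^{\infty} - 5 e^{- 2 u^{2}}\,du = - \frac{5 \sqrt{2} \sqrt{\pi}}{2}$ gives
$$I(b) = - \frac{5 \sqrt{2} \sqrt{\pi} e^{- \frac{b^{2}}{8}}}{2}.$$

Setting $b = 5$:
$$I = - \frac{5 \sqrt{2} \sqrt{\pi}}{2 e^{\frac{25}{8}}}.$$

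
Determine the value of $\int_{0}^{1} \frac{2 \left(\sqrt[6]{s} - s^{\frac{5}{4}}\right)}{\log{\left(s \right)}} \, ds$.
$\log{\left(\frac{196}{729} \right)}$

Consider the one-parameter family: let $I(a) = \int_{0}^{1} \frac{2 \left(- s^{\frac{5}{4}} + s^{a}\right)}{\log{\left(s \right)}} \, ds$.

Since $\dfrac{\partial}{\partial a}\,s^{a} = s^{a} \ln s$, the $\ln s$ in the denominator cancels and
$$\frac{dI}{da} = \int_{0}^{1} 2 s^{a} \, ds = 2 \left[\frac{s^{a+1}}{a+1}\right]_0^1 = \frac{2}{a + 1}.$$

Integrating with respect to $a$ gives $I(a) = \log{\left(\frac{16 \left(a + 1\right)^{2}}{81} \right)} + C$.

At $a = \frac{5}{4}$ the integrand is identically $0$, so $I(\frac{5}{4}) = 0$. The closed form gives $0$, hence $C = 0$.

Setting $a = \frac{1}{6}$:
$$I = \log{\left(\frac{196}{729} \right)}.$$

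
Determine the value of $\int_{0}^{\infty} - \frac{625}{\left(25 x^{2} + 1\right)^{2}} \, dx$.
$- \frac{125 \pi}{4}$

Begin with the known result
$$J(a) = \int_{0}^{\infty} - \frac{1}{a^{2} + x^{2}} \, dx = - \frac{\pi}{2 a}.$$

Differentiating under the integral sign with respect to $a$,
$$\frac{dJ}{da} = \int_{0}^{\infty} \frac{2 a}{\left(a^{2} + x^{2}\right)^{2}} \, dx = \frac{\pi}{2 a^{2}},$$
so $\int_{0}^{\infty} - \frac{1}{\left(a^{2} + x^{2}\right)^{2}} \, dx = - \frac{\pi}{4 a^{3}}$.

Setting $a = \frac{1}{5}$:
$$I = - \frac{125 \pi}{4}.$$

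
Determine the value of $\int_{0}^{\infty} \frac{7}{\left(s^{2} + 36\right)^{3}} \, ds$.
$\frac{7 \pi}{41472}$

Begin with the known result
$$J(a) = \int_{0}^{\infty} \frac{7}{a^{2} + s^{2}} \, ds = \frac{7 \pi}{2 a}.$$

Differentiating under the integral sign with respect to $a$,
$$\frac{dJ}{da} = \int_{0}^{\infty} - \frac{14 a}{\left(a^{2} + s^{2}\right)^{2}} \, ds = - \frac{7 \pi}{2 a^{2}},$$
so $\int_{0}^{\infty} \frac{7}{\left(a^{2} + s^{2}\right)^{2}} \, ds = \frac{7 \pi}{4 a^{3}}$.

Repeating — each differentiation of $1/(s^2+a^2)^j$ produces $-2ja/(s^2+a^2)^{j+1}$ — and dividing through by $-2ja$ at each step yields, after $2$ differentiations in total,
$$\int_{0}^{\infty} \frac{7}{\left(a^{2} + s^{2}\right)^{3}} \, ds = \frac{21 \pi}{16 a^{5}}.$$

Setting $a = 6$:
$$I = \frac{7 \pi}{41472}.$$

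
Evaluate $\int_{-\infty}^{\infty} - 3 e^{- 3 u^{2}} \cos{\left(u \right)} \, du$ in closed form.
$- \frac{\sqrt{3} \sqrt{\pi}}{e^{\frac{1}{12}}}$

Define $I(b) = \int_{-\infty}^{\infty} - 3 e^{- 3 u^{2}} \cos{\left(b u \right)} \, du$.

Differentiating under the integral sign,
$$I'(b) = \int_{-\infty}^{\infty} 3 u e^{- 3 u^{2}} \sin{\left(b u \right)} \, du.$$

Integrate $\int_{-\infty}^{\infty} u \sin(b u)\, e^{- 3 u^{2}}\, du$ by parts with $w = \sin(b u)$ and $dv = u\, e^{- 3 u^{2}}\, du$, giving $v = - \frac{e^{- 3 u^{2}}}{6}$. The boundary term vanishes and
$$\int_{-\infty}^{\infty} u \sin(b u)\, e^{- 3 u^{2}}\, du = \frac{b}{6} \int_{-\infty}^{\infty} \cos(b u)\, e^{- 3 u^{2}}\, du,$$
so $I'(b) = - \frac{b}{6}\, I(b)$.

This is a separable first-order ODE; solving with the initial condition $I(0) = \int_{-\infty}^{\infty} - 3 e^{- 3 u^{2}}\,du = - \sqrt{3} \sqrt{\pi}$ gives
$$I(b) = - \sqrt{3} \sqrt{\pi} e^{- \frac{b^{2}}{12}}.$$

Setting $b = 1$:
$$I = - \frac{\sqrt{3} \sqrt{\pi}}{e^{\frac{1}{12}}}.$$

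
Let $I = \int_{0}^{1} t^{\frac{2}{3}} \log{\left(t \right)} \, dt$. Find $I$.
$- \frac{9}{25}$

Start from the elementary integral
$$J(a) = \int_{0}^{1} t^{a} \, dt = \frac{1}{a + 1}.$$

Differentiating under the integral sign brings down a factor of $\ln t$:
$$\frac{dJ}{da} = \int_{0}^{1} t^{a} \log{\left(t \right)} \, dt = - \frac{1}{\left(a + 1\right)^{2}}.$$

The integral on the left is $I$, so $I = - \frac{1}{\left(a + 1\right)^{2}}$.

Setting $a = \frac{2}{3}$:
$$I = - \frac{9}{25}.$$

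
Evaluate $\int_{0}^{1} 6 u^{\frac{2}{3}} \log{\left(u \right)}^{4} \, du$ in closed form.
$\frac{34992}{3125}$

Begin with the known integral
$$J(a) = \int_{0}^{1} 6 u^{a} \, du = \frac{6}{a + 1}.$$

Differentiating under the integral sign brings down a factor of $\ln u$:
$$\frac{dJ}{da} = \int_{0}^{1} 6 u^{a} \log{\left(u \right)} \, du = - \frac{6}{\left(a + 1\right)^{2}}.$$

Repeating $4$ times in total — each differentiation brings down another $\ln u$ — gives
$$\frac{d^{4}J}{da^{4}} = \int_{0}^{1} 6 u^{a} \log{\left(u \right)}^{4} \, du = \frac{144}{\left(a + 1\right)^{5}},$$
and the integrand here is exactly the target integrand, so $I = \frac{144}{\left(a + 1\right)^{5}}$.

Setting $a = \frac{2}{3}$:
$$I = \frac{34992}{3125}.$$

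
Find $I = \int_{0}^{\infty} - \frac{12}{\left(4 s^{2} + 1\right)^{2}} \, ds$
$- \frac{3 \pi}{2}$

Begin with the known result
$$J(a) = \int_{0}^{\infty} - \frac{3}{4 \left(a^{2} + s^{2}\right)} \, ds = - \frac{3 \pi}{8 a}.$$

Differentiating under the integral sign with respect to $a$,
$$\frac{dJ}{da} = \int_{0}^{\infty} \frac{3 a}{2 \left(a^{2} + s^{2}\right)^{2}} \, ds = \frac{3 \pi}{8 a^{2}},$$
so $\int_{0}^{\infty} - \frac{3}{4 \left(a^{2} + s^{2}\right)^{2}} \, ds = - \frac{3 \pi}{16 a^{3}}$.

Setting $a = \frac{1}{2}$:
$$I = - \frac{3 \pi}{2}.$$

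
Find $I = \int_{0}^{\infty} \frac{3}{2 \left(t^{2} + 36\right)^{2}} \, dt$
$\frac{\pi}{576}$

Recall the elementary integral
$$J(a) = \int_{0}^{\infty} \frac{3}{2 \left(a^{2} + t^{2}\right)} \, dt = \frac{3 \pi}{4 a}.$$

Differentiating under the integral sign with respect to $a$,
$$\frac{dJ}{da} = \int_{0}^{\infty} - \frac{3 a}{\left(a^{2} + t^{2}\right)^{2}} \, dt = - \frac{3 \pi}{4 a^{2}},$$
so $\int_{0}^{\infty} \frac{3}{2 \left(a^{2} + t^{2}\right)^{2}} \, dt = \frac{3 \pi}{8 a^{3}}$.

Setting $a = 6$:
$$I = \frac{\pi}{576}.$$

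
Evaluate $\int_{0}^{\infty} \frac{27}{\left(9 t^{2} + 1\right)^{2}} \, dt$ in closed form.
$\frac{9 \pi}{4}$

Start from the standard arctangent integral
$$J(a) = \int_{0}^{\infty} \frac{1}{3 \left(a^{2} + t^{2}\right)} \, dt = \frac{\pi}{6 a}.$$

Differentiating under the integral sign with respect to $a$,
$$\frac{dJ}{da} = \int_{0}^{\infty} - \frac{2 a}{3 \left(a^{2} + t^{2}\right)^{2}} \, dt = - \frac{\pi}{6 a^{2}},$$
so $\int_{0}^{\infty} \frac{1}{3 \left(a^{2} + t^{2}\right)^{2}} \, dt = \frac{\pi}{12 a^{3}}$.

Setting $a = \frac{1}{3}$:
$$I = \frac{9 \pi}{4}.$$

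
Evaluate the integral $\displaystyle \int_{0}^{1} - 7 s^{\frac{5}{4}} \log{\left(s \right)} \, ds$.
$\frac{112}{81}$

Consider the simpler parametrised integral
$$J(a) = \int_{0}^{1} - 7 s^{a} \, ds = - \frac{7}{a + 1}.$$

Differentiating under the integral sign brings down a factor of $\ln s$:
$$\frac{dJ}{da} = \int_{0}^{1} - 7 s^{a} \log{\left(s \right)} \, ds = \frac{7}{\left(a + 1\right)^{2}}.$$

The integral on the left is $I$, so $I = \frac{7}{\left(a + 1\right)^{2}}$.

Setting $a = \frac{5}{4}$:
$$I = \frac{112}{81}.$$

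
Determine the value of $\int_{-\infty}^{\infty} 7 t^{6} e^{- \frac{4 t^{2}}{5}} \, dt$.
$\frac{13125 \sqrt{5} \sqrt{\pi}}{1024}$

Consider the simpler parametrised integral
$$J(a) = \int_{-\infty}^{\infty} 7 e^{- a t^{2}} \, dt = \frac{7 \sqrt{\pi}}{\sqrt{a}}.$$

Differentiating under the integral sign brings down a factor of $(-t^2)$:
$$\frac{dJ}{da} = \int_{-\infty}^{\infty} - 7 t^{2} e^{- a t^{2}} \, dt = - \frac{7 \sqrt{\pi}}{2 a^{\frac{3}{2}}}.$$

Repeating $3$ times in total — each differentiation brings down another $(-t^2)$ — gives
$$\frac{d^{3}J}{da^{3}} = \int_{-\infty}^{\infty} - 7 t^{6} e^{- a t^{2}} \, dt = - \frac{105 \sqrt{\pi}}{8 a^{\frac{7}{2}}},$$
and the integrand here is $(-1)^{3}$ times the target integrand, so $I = (-1)^{3}\,\frac{d^{3}J}{da^{3}} = \frac{105 \sqrt{\pi}}{8 a^{\frac{7}{2}}}$.

Setting $a = \frac{4}{5}$:
$$I = \frac{13125 \sqrt{5} \sqrt{\pi}}{1024}.$$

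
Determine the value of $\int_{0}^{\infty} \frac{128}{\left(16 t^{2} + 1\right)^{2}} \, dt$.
$8 \pi$

Start from the standard arctangent integral
$$J(a) = \int_{0}^{\infty} \frac{1}{2 \left(a^{2} + t^{2}\right)} \, dt = \frac{\pi}{4 a}.$$

Differentiating under the integral sign with respect to $a$,
$$\frac{dJ}{da} = \int_{0}^{\infty} - \frac{a}{\left(a^{2} + t^{2}\right)^{2}} \, dt = - \frac{\pi}{4 a^{2}},$$
so $\int_{0}^{\infty} \frac{1}{2 \left(a^{2} + t^{2}\right)^{2}} \, dt = \frac{\pi}{8 a^{3}}$.

Setting $a = \frac{1}{4}$:
$$I = 8 \pi.$$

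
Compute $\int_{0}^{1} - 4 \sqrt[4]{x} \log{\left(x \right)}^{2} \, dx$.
$- \frac{512}{125}$

Consider the simpler parametrised integral
$$J(a) = \int_{0}^{1} - 4 x^{a} \, dx = - \frac{4}{a + 1}.$$

Differentiating under the integral sign brings down a factor of $\ln x$:
$$\frac{dJ}{da} = \int_{0}^{1} - 4 x^{a} \log{\left(x \right)} \, dx = \frac{4}{\left(a + 1\right)^{2}}.$$

Repeating twice in total — each differentiation brings down another $\ln x$ — gives
$$\frac{d^{2}J}{da^{2}} = \int_{0}^{1} - 4 x^{a} \log{\left(x \right)}^{2} \, dx = - \frac{8}{\left(a + 1\right)^{3}},$$
and the integrand here is exactly the target integrand, so $I = - \frac{8}{\left(a + 1\right)^{3}}$.

Setting $a = \frac{1}{4}$:
$$I = - \frac{512}{125}.$$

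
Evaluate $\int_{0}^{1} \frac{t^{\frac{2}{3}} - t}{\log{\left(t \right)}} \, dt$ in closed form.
$\log{\left(\frac{5}{6} \right)}$

Consider the one-parameter family: let $I(a) = \int_{0}^{1} \frac{- t + t^{a}}{\log{\left(t \right)}} \, dt$.

Since $\dfrac{\partial}{\partial a}\,t^{a} = t^{a} \ln t$, the $\ln t$ in the denominator cancels and
$$\frac{dI}{da} = \int_{0}^{1} t^{a} \, dt = \left[\frac{t^{a+1}}{a+1}\right]_0^1 = \frac{1}{a + 1}.$$

Integrating with respect to $a$ gives $I(a) = \log{\left(\frac{a}{2} + \frac{1}{2} \right)} + C$.

At $a = 1$ the integrand is identically $0$, so $I(1) = 0$. The closed form gives $0$, hence $C = 0$.

Setting $a = \frac{2}{3}$:
$$I = \log{\left(\frac{5}{6} \right)}.$$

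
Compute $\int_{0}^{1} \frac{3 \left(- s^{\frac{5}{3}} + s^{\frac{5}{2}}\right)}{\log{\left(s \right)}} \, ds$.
$\log{\left(\frac{9261}{4096} \right)}$

Consider the one-parameter family: let $I(a) = \int_{0}^{1} \frac{3 \left(- s^{\frac{5}{3}} + s^{a}\right)}{\log{\left(s \right)}} \, ds$.

Since $\dfrac{\partial}{\partial a}\,s^{a} = s^{a} \ln s$, the $\ln s$ in the denominator cancels and
$$\frac{dI}{da} = \int_{0}^{1} 3 s^{a} \, ds = 3 \left[\frac{s^{a+1}}{a+1}\right]_0^1 = \frac{3}{a + 1}.$$

Integrating with respect to $a$ gives $I(a) = \log{\left(\frac{27 \left(a + 1\right)^{3}}{512} \right)} + C$.

At $a = \frac{5}{3}$ the integrand is identically $0$, so $I(\frac{5}{3}) = 0$. The closed form gives $0$, hence $C = 0$.

Setting $a = \frac{5}{2}$:
$$I = \log{\left(\frac{9261}{4096} \right)}.$$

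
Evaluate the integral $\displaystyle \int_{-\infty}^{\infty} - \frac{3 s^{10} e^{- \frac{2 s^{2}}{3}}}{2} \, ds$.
$- \frac{688905 \sqrt{6} \sqrt{\pi}}{4096}$

Consider the simpler parametrised integral
$$J(a) = \int_{-\infty}^{\infty} - \frac{3 e^{- a s^{2}}}{2} \, ds = - \frac{3 \sqrt{\pi}}{2 \sqrt{a}}.$$

Differentiating under the integral sign brings down a factor of $(-s^2)$:
$$\frac{dJ}{da} = \int_{-\infty}^{\infty} \frac{3 s^{2} e^{- a s^{2}}}{2} \, ds = \frac{3 \sqrt{\pi}}{4 a^{\frac{3}{2}}}.$$

Repeating $5$ times in total — each differentiation brings down another $(-s^2)$ — gives
$$\frac{d^{5}J}{da^{5}} = \int_{-\infty}^{\infty} \frac{3 s^{10} e^{- a s^{2}}}{2} \, ds = \frac{2835 \sqrt{\pi}}{64 a^{\frac{11}{2}}},$$
and the integrand here is $(-1)^{5}$ times the target integrand, so $I = (-1)^{5}\,\frac{d^{5}J}{da^{5}} = - \frac{2835 \sqrt{\pi}}{64 a^{\frac{11}{2}}}$.

Setting $a = \frac{2}{3}$:
$$I = - \frac{688905 \sqrt{6} \sqrt{\pi}}{4096}.$$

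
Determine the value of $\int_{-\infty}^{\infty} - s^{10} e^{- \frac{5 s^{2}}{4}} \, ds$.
$- \frac{12096 \sqrt{5} \sqrt{\pi}}{3125}$

Begin with the known integral
$$J(a) = \int_{-\infty}^{\infty} - e^{- a s^{2}} \, ds = - \frac{\sqrt{\pi}}{\sqrt{a}}.$$

Differentiating under the integral sign brings down a factor of $(-s^2)$:
$$\frac{dJ}{da} = \int_{-\infty}^{\infty} s^{2} e^{- a s^{2}} \, ds = \frac{\sqrt{\pi}}{2 a^{\frac{3}{2}}}.$$

Repeating $5$ times in total — each differentiation brings down another $(-s^2)$ — gives
$$\frac{d^{5}J}{da^{5}} = \int_{-\infty}^{\infty} s^{10} e^{- a s^{2}} \, ds = \frac{945 \sqrt{\pi}}{32 a^{\frac{11}{2}}},$$
and the integrand here is $(-1)^{5}$ times the target integrand, so $I = (-1)^{5}\,\frac{d^{5}J}{da^{5}} = - \frac{945 \sqrt{\pi}}{32 a^{\frac{11}{2}}}$.

Setting $a = \frac{5}{4}$:
$$I = - \frac{12096 \sqrt{5} \sqrt{\pi}}{3125}.$$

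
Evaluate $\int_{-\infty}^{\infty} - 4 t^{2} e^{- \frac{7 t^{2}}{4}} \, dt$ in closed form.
$- \frac{16 \sqrt{7} \sqrt{\pi}}{49}$

Begin with the known integral
$$J(a) = \int_{-\infty}^{\infty} - 4 e^{- a t^{2}} \, dt = - \frac{4 \sqrt{\pi}}{\sqrt{a}}.$$

Differentiating under the integral sign brings down a factor of $(-t^2)$:
$$\frac{dJ}{da} = \int_{-\infty}^{\infty} 4 t^{2} e^{- a t^{2}} \, dt = \frac{2 \sqrt{\pi}}{a^{\frac{3}{2}}}.$$

The integral on the left is $-I$, so $I = - \frac{2 \sqrt{\pi}}{a^{\frac{3}{2}}}$.

Setting $a = \frac{7}{4}$:
$$I = - \frac{16 \sqrt{7} \sqrt{\pi}}{49}.$$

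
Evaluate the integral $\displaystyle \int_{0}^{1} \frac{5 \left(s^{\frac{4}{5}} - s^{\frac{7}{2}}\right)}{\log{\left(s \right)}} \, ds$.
$\log{\left(\frac{32}{3125} \right)}$

Replace the exponent $\frac{4}{5}$ by a parameter $a$: let $I(a) = \int_{0}^{1} \frac{5 \left(- s^{\frac{7}{2}} + s^{a}\right)}{\log{\left(s \right)}} \, ds$.

Since $\dfrac{\partial}{\partial a}\,s^{a} = s^{a} \ln s$, the $\ln s$ in the denominator cancels and
$$\frac{dI}{da} = \int_{0}^{1} 5 s^{a} \, ds = 5 \left[\frac{s^{a+1}}{a+1}\right]_0^1 = \frac{5}{a + 1}.$$

Integrating with respect to $a$ gives $I(a) = \log{\left(\frac{32 \left(a + 1\right)^{5}}{59049} \right)} + C$.

At $a = \frac{7}{2}$ the integrand is identically $0$, so $I(\frac{7}{2}) = 0$. The closed form gives $0$, hence $C = 0$.

Setting $a = \frac{4}{5}$:
$$I = \log{\left(\frac{32}{3125} \right)}.$$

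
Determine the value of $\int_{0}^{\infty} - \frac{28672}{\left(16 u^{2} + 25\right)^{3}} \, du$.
$- \frac{1344 \pi}{3125}$

Recall the elementary integral
$$J(a) = \int_{0}^{\infty} - \frac{7}{a^{2} + u^{2}} \, du = - \frac{7 \pi}{2 a}.$$

Differentiating under the integral sign with respect to $a$,
$$\frac{dJ}{da} = \int_{0}^{\infty} \frac{14 a}{\left(a^{2} + u^{2}\right)^{2}} \, du = \frac{7 \pi}{2 a^{2}},$$
so $\int_{0}^{\infty} - \frac{7}{\left(a^{2} + u^{2}\right)^{2}} \, du = - \frac{7 \pi}{4 a^{3}}$.

Repeating — each differentiation of $1/(u^2+a^2)^j$ produces $-2ja/(u^2+a^2)^{j+1}$ — and dividing through by $-2ja$ at each step yields, after $2$ differentiations in total,
$$\int_{0}^{\infty} - \frac{7}{\left(a^{2} + u^{2}\right)^{3}} \, du = - \frac{21 \pi}{16 a^{5}}.$$

Setting $a = \frac{5}{4}$:
$$I = - \frac{1344 \pi}{3125}.$$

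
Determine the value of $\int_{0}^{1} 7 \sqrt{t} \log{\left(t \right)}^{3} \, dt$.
$- \frac{224}{27}$

Consider the simpler parametrised integral
$$J(a) = \int_{0}^{1} 7 t^{a} \, dt = \frac{7}{a + 1}.$$

Differentiating under the integral sign brings down a factor of $\ln t$:
$$\frac{dJ}{da} = \int_{0}^{1} 7 t^{a} \log{\left(t \right)} \, dt = - \frac{7}{\left(a + 1\right)^{2}}.$$

Repeating $3$ times in total — each differentiation brings down another $\ln t$ — gives
$$\frac{d^{3}J}{da^{3}} = \int_{0}^{1} 7 t^{a} \log{\left(t \right)}^{3} \, dt = - \frac{42}{\left(a + 1\right)^{4}},$$
and the integrand here is exactly the target integrand, so $I = - \frac{42}{\left(a + 1\right)^{4}}$.

Setting $a = \frac{1}{2}$:
$$I = - \frac{224}{27}.$$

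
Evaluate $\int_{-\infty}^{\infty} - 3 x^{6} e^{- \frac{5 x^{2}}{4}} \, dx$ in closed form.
$- \frac{144 \sqrt{5} \sqrt{\pi}}{125}$

Consider the simpler parametrised integral
$$J(a) = \int_{-\infty}^{\infty} - 3 e^{- a x^{2}} \, dx = - \frac{3 \sqrt{\pi}}{\sqrt{a}}.$$

Differentiating under the integral sign brings down a factor of $(-x^2)$:
$$\frac{dJ}{da} = \int_{-\infty}^{\infty} 3 x^{2} e^{- a x^{2}} \, dx = \frac{3 \sqrt{\pi}}{2 a^{\frac{3}{2}}}.$$

Repeating $3$ times in total — each differentiation brings down another $(-x^2)$ — gives
$$\frac{d^{3}J}{da^{3}} = \int_{-\infty}^{\infty} 3 x^{6} e^{- a x^{2}} \, dx = \frac{45 \sqrt{\pi}}{8 a^{\frac{7}{2}}},$$
and the integrand here is $(-1)^{3}$ times the target integrand, so $I = (-1)^{3}\,\frac{d^{3}J}{da^{3}} = - \frac{45 \sqrt{\pi}}{8 a^{\frac{7}{2}}}$.

Setting $a = \frac{5}{4}$:
$$I = - \frac{144 \sqrt{5} \sqrt{\pi}}{125}.$$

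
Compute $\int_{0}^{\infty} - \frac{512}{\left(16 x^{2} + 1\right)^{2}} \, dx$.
$- 32 \pi$

Recall the elementary integral
$$J(a) = \int_{0}^{\infty} - \frac{2}{a^{2} + x^{2}} \, dx = - \frac{\pi}{a}.$$

Differentiating under the integral sign with respect to $a$,
$$\frac{dJ}{da} = \int_{0}^{\infty} \frac{4 a}{\left(a^{2} + x^{2}\right)^{2}} \, dx = \frac{\pi}{a^{2}},$$
so $\int_{0}^{\infty} - \frac{2}{\left(a^{2} + x^{2}\right)^{2}} \, dx = - \frac{\pi}{2 a^{3}}$.

Setting $a = \frac{1}{4}$:
$$I = - 32 \pi.$$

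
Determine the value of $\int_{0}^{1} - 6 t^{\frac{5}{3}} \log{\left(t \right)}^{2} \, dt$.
$- \frac{81}{128}$

Consider the simpler parametrised integral
$$J(a) = \int_{0}^{1} - 6 t^{a} \, dt = - \frac{6}{a + 1}.$$

Differentiating under the integral sign brings down a factor of $\ln t$:
$$\frac{dJ}{da} = \int_{0}^{1} - 6 t^{a} \log{\left(t \right)} \, dt = \frac{6}{\left(a + 1\right)^{2}}.$$

Repeating twice in total — each differentiation brings down another $\ln t$ — gives
$$\frac{d^{2}J}{da^{2}} = \int_{0}^{1} - 6 t^{a} \log{\left(t \right)}^{2} \, dt = - \frac{12}{\left(a + 1\right)^{3}},$$
and the integrand here is exactly the target integrand, so $I = - \frac{12}{\left(a + 1\right)^{3}}$.

Setting $a = \frac{5}{3}$:
$$I = - \frac{81}{128}.$$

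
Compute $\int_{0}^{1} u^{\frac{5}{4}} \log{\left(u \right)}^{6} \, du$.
$\frac{1310720}{531441}$

Consider the simpler parametrised integral
$$J(a) = \int_{0}^{1} u^{a} \, du = \frac{1}{a + 1}.$$

Differentiating under the integral sign brings down a factor of $\ln u$:
$$\frac{dJ}{da} = \int_{0}^{1} u^{a} \log{\left(u \right)} \, du = - \frac{1}{\left(a + 1\right)^{2}}.$$

Repeating $6$ times in total — each differentiation brings down another $\ln u$ — gives
$$\frac{d^{6}J}{da^{6}} = \int_{0}^{1} u^{a} \log{\left(u \right)}^{6} \, du = \frac{720}{\left(a + 1\right)^{7}},$$
and the integrand here is exactly the target integrand, so $I = \frac{720}{\left(a + 1\right)^{7}}$.

Setting $a = \frac{5}{4}$:
$$I = \frac{1310720}{531441}.$$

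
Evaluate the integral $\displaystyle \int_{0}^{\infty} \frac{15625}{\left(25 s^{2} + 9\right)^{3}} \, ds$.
$\frac{3125 \pi}{1296}$

Begin with the known result
$$J(a) = \int_{0}^{\infty} \frac{1}{a^{2} + s^{2}} \, ds = \frac{\pi}{2 a}.$$

Differentiating under the integral sign with respect to $a$,
$$\frac{dJ}{da} = \int_{0}^{\infty} - \frac{2 a}{\left(a^{2} + s^{2}\right)^{2}} \, ds = - \frac{\pi}{2 a^{2}},$$
so $\int_{0}^{\infty} \frac{1}{\left(a^{2} + s^{2}\right)^{2}} \, ds = \frac{\pi}{4 a^{3}}$.

Repeating — each differentiation of $1/(s^2+a^2)^j$ produces $-2ja/(s^2+a^2)^{j+1}$ — and dividing through by $-2ja$ at each step yields, after $2$ differentiations in total,
$$\int_{0}^{\infty} \frac{1}{\left(a^{2} + s^{2}\right)^{3}} \, ds = \frac{3 \pi}{16 a^{5}}.$$

Setting $a = \frac{3}{5}$:
$$I = \frac{3125 \pi}{1296}.$$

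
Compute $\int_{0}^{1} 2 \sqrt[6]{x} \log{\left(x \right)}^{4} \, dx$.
$\frac{373248}{16807}$

Consider the simpler parametrised integral
$$J(a) = \int_{0}^{1} 2 x^{a} \, dx = \frac{2}{a + 1}.$$

Differentiating under the integral sign brings down a factor of $\ln x$:
$$\frac{dJ}{da} = \int_{0}^{1} 2 x^{a} \log{\left(x \right)} \, dx = - \frac{2}{\left(a + 1\right)^{2}}.$$

Repeating $4$ times in total — each differentiation brings down another $\ln x$ — gives
$$\frac{d^{4}J}{da^{4}} = \int_{0}^{1} 2 x^{a} \log{\left(x \right)}^{4} \, dx = \frac{48}{\left(a + 1\right)^{5}},$$
and the integrand here is exactly the target integrand, so $I = \frac{48}{\left(a + 1\right)^{5}}$.

Setting $a = \frac{1}{6}$:
$$I = \frac{373248}{16807}.$$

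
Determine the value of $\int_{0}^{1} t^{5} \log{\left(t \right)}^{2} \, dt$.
$\frac{1}{108}$

Begin with the known integral
$$J(a) = \int_{0}^{1} t^{a} \, dt = \frac{1}{a + 1}.$$

Differentiating under the integral sign brings down a factor of $\ln t$:
$$\frac{dJ}{da} = \int_{0}^{1} t^{a} \log{\left(t \right)} \, dt = - \frac{1}{\left(a + 1\right)^{2}}.$$

Repeating twice in total — each differentiation brings down another $\ln t$ — gives
$$\frac{d^{2}J}{da^{2}} = \int_{0}^{1} t^{a} \log{\left(t \right)}^{2} \, dt = \frac{2}{\left(a + 1\right)^{3}},$$
and the integrand here is exactly the target integrand, so $I = \frac{2}{\left(a + 1\right)^{3}}$.

Setting $a = 5$:
$$I = \frac{1}{108}.$$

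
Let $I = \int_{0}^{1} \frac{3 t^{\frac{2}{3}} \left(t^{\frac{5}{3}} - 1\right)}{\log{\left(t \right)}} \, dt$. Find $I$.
$\log{\left(8 \right)}$

Replace the exponent $\frac{2}{3}$ by a parameter $a$: let $I(a) = \int_{0}^{1} \frac{3 \left(t^{\frac{7}{3}} - t^{a}\right)}{\log{\left(t \right)}} \, dt$.

Since $\dfrac{\partial}{\partial a}\,t^{a} = t^{a} \ln t$, the $\ln t$ in the denominator cancels and
$$\frac{dI}{da} = \int_{0}^{1} -3 t^{a} \, dt = -3 \left[\frac{t^{a+1}}{a+1}\right]_0^1 = - \frac{3}{a + 1}.$$

Integrating with respect to $a$ gives $I(a) = - \log{\left(\frac{27 \left(a + 1\right)^{3}}{1000} \right)} + C$.

At $a = \frac{7}{3}$ the integrand is identically $0$, so $I(\frac{7}{3}) = 0$. The closed form gives $0$, hence $C = 0$.

Setting $a = \frac{2}{3}$:
$$I = \log{\left(8 \right)}.$$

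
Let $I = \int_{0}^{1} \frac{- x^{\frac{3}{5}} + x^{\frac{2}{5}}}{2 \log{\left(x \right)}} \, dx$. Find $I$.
$\log{\left(\frac{\sqrt{14}}{4} \right)}$

Consider the one-parameter family: let $I(a) = \int_{0}^{1} \frac{- x^{\frac{3}{5}} + x^{a}}{2 \log{\left(x \right)}} \, dx$.

Since $\dfrac{\partial}{\partial a}\,x^{a} = x^{a} \ln x$, the $\ln x$ in the denominator cancels and
$$\frac{dI}{da} = \int_{0}^{1} \frac{1}{2} x^{a} \, dx = \frac{1}{2} \left[\frac{x^{a+1}}{a+1}\right]_0^1 = \frac{1}{2 \left(a + 1\right)}.$$

Integrating with respect to $a$ gives $I(a) = \log{\left(\frac{\sqrt{10} \sqrt{a + 1}}{4} \right)} + C$.

At $a = \frac{3}{5}$ the integrand is identically $0$, so $I(\frac{3}{5}) = 0$. The closed form gives $0$, hence $C = 0$.

Setting $a = \frac{2}{5}$:
$$I = \log{\left(\frac{\sqrt{14}}{4} \right)}.$$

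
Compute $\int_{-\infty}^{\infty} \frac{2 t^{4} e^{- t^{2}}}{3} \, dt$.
$\frac{\sqrt{\pi}}{2}$

Consider the simpler parametrised integral
$$J(a) = \int_{-\infty}^{\infty} \frac{2 e^{- a t^{2}}}{3} \, dt = \frac{2 \sqrt{\pi}}{3 \sqrt{a}}.$$

Differentiating under the integral sign brings down a factor of $(-t^2)$:
$$\frac{dJ}{da} = \int_{-\infty}^{\infty} - \frac{2 t^{2} e^{- a t^{2}}}{3} \, dt = - \frac{\sqrt{\pi}}{3 a^{\frac{3}{2}}}.$$

Repeating twice in total — each differentiation brings down another $(-t^2)$ — gives
$$\frac{d^{2}J}{da^{2}} = \int_{-\infty}^{\infty} \frac{2 t^{4} e^{- a t^{2}}}{3} \, dt = \frac{\sqrt{\pi}}{2 a^{\frac{5}{2}}},$$
and the integrand here is exactly the target integrand, so $I = \frac{\sqrt{\pi}}{2 a^{\frac{5}{2}}}$.

Setting $a = 1$:
$$I = \frac{\sqrt{\pi}}{2}.$$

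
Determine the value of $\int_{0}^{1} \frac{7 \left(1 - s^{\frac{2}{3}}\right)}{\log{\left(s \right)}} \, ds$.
$- \log{\left(\frac{78125}{2187} \right)}$

Replace the exponent $\frac{2}{3}$ by a parameter $a$: let $I(a) = \int_{0}^{1} \frac{7 \left(1 - s^{a}\right)}{\log{\left(s \right)}} \, ds$.

Since $\dfrac{\partial}{\partial a}\,s^{a} = s^{a} \ln s$, the $\ln s$ in the denominator cancels and
$$\frac{dI}{da} = \int_{0}^{1} -7 s^{a} \, ds = -7 \left[\frac{s^{a+1}}{a+1}\right]_0^1 = - \frac{7}{a + 1}.$$

Integrating with respect to $a$ gives $I(a) = - 7 \log{\left(a + 1 \right)} + C$.

At $a = 0$ the integrand is identically $0$, so $I(0) = 0$. The closed form gives $0$, hence $C = 0$.

Setting $a = \frac{2}{3}$:
$$I = - \log{\left(\frac{78125}{2187} \right)}.$$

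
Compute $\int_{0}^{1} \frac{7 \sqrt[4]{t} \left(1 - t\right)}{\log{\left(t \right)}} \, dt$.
$- \log{\left(\frac{4782969}{78125} \right)}$

Introduce a parameter $a$ in the exponent: let $I(a) = \int_{0}^{1} \frac{7 \left(\sqrt[4]{t} - t^{a}\right)}{\log{\left(t \right)}} \, dt$.

Since $\dfrac{\partial}{\partial a}\,t^{a} = t^{a} \ln t$, the $\ln t$ in the denominator cancels and
$$\frac{dI}{da} = \int_{0}^{1} -7 t^{a} \, dt = -7 \left[\frac{t^{a+1}}{a+1}\right]_0^1 = - \frac{7}{a + 1}.$$

Integrating with respect to $a$ gives $I(a) = - \log{\left(\frac{16384 \left(a + 1\right)^{7}}{78125} \right)} + C$.

At $a = \frac{1}{4}$ the integrand is identically $0$, so $I(\frac{1}{4}) = 0$. The closed form gives $0$, hence $C = 0$.

Setting $a = \frac{5}{4}$:
$$I = - \log{\left(\frac{4782969}{78125} \right)}.$$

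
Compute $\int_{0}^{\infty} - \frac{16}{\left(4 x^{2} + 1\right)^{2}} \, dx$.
$- 2 \pi$

Recall the elementary integral
$$J(a) = \int_{0}^{\infty} - \frac{1}{a^{2} + x^{2}} \, dx = - \frac{\pi}{2 a}.$$

Differentiating under the integral sign with respect to $a$,
$$\frac{dJ}{da} = \int_{0}^{\infty} \frac{2 a}{\left(a^{2} + x^{2}\right)^{2}} \, dx = \frac{\pi}{2 a^{2}},$$
so $\int_{0}^{\infty} - \frac{1}{\left(a^{2} + x^{2}\right)^{2}} \, dx = - \frac{\pi}{4 a^{3}}$.

Setting $a = \frac{1}{2}$:
$$I = - 2 \pi.$$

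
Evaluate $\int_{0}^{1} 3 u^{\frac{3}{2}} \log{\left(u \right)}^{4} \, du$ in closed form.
$\frac{2304}{3125}$

Consider the simpler parametrised integral
$$J(a) = \int_{0}^{1} 3 u^{a} \, du = \frac{3}{a + 1}.$$

Differentiating under the integral sign brings down a factor of $\ln u$:
$$\frac{dJ}{da} = \int_{0}^{1} 3 u^{a} \log{\left(u \right)} \, du = - \frac{3}{\left(a + 1\right)^{2}}.$$

Repeating $4$ times in total — each differentiation brings down another $\ln u$ — gives
$$\frac{d^{4}J}{da^{4}} = \int_{0}^{1} 3 u^{a} \log{\left(u \right)}^{4} \, du = \frac{72}{\left(a + 1\right)^{5}},$$
and the integrand here is exactly the target integrand, so $I = \frac{72}{\left(a + 1\right)^{5}}$.

Setting $a = \frac{3}{2}$:
$$I = \frac{2304}{3125}.$$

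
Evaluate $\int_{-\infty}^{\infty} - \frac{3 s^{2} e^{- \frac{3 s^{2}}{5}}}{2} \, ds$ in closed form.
$- \frac{5 \sqrt{15} \sqrt{\pi}}{12}$

Begin with the known integral
$$J(a) = \int_{-\infty}^{\infty} - \frac{3 e^{- a s^{2}}}{2} \, ds = - \frac{3 \sqrt{\pi}}{2 \sqrt{a}}.$$

Differentiating under the integral sign brings down a factor of $(-s^2)$:
$$\frac{dJ}{da} = \int_{-\infty}^{\infty} \frac{3 s^{2} e^{- a s^{2}}}{2} \, ds = \frac{3 \sqrt{\pi}}{4 a^{\frac{3}{2}}}.$$

The integral on the left is $-I$, so $I = - \frac{3 \sqrt{\pi}}{4 a^{\frac{3}{2}}}$.

Setting $a = \frac{3}{5}$:
$$I = - \frac{5 \sqrt{15} \sqrt{\pi}}{12}.$$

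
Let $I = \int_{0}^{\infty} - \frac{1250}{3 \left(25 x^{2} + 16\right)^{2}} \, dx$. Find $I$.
$- \frac{125 \pi}{384}$

Start from the standard arctangent integral
$$J(a) = \int_{0}^{\infty} - \frac{2}{3 \left(a^{2} + x^{2}\right)} \, dx = - \frac{\pi}{3 a}.$$

Differentiating under the integral sign with respect to $a$,
$$\frac{dJ}{da} = \int_{0}^{\infty} \frac{4 a}{3 \left(a^{2} + x^{2}\right)^{2}} \, dx = \frac{\pi}{3 a^{2}},$$
so $\int_{0}^{\infty} - \frac{2}{3 \left(a^{2} + x^{2}\right)^{2}} \, dx = - \frac{\pi}{6 a^{3}}$.

Setting $a = \frac{4}{5}$:
$$I = - \frac{125 \pi}{384}.$$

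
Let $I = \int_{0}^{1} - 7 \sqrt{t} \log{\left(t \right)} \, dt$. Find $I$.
$\frac{28}{9}$

Begin with the known integral
$$J(a) = \int_{0}^{1} - 7 t^{a} \, dt = - \frac{7}{a + 1}.$$

Differentiating under the integral sign brings down a factor of $\ln t$:
$$\frac{dJ}{da} = \int_{0}^{1} - 7 t^{a} \log{\left(t \right)} \, dt = \frac{7}{\left(a + 1\right)^{2}}.$$

The integral on the left is $I$, so $I = \frac{7}{\left(a + 1\right)^{2}}$.

Setting $a = \frac{1}{2}$:
$$I = \frac{28}{9}.$$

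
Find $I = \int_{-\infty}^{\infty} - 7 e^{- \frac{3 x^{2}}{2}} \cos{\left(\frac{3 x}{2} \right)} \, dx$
$- \frac{7 \sqrt{6} \sqrt{\pi}}{3 e^{\frac{3}{8}}}$

Define $I(b) = \int_{-\infty}^{\infty} - 7 e^{- \frac{3 x^{2}}{2}} \cos{\left(b x \right)} \, dx$.

Differentiating under the integral sign,
$$I'(b) = \int_{-\infty}^{\infty} 7 x e^{- \frac{3 x^{2}}{2}} \sin{\left(b x \right)} \, dx.$$

Integrate $\int_{-\infty}^{\infty} x \sin(b x)\, e^{- \frac{3 x^{2}}{2}}\, dx$ by parts with $u = \sin(b x)$ and $dv = x\, e^{- \frac{3 x^{2}}{2}}\, dx$, giving $v = - \frac{e^{- \frac{3 x^{2}}{2}}}{3}$. The boundary term vanishes and
$$\int_{-\infty}^{\infty} x \sin(b x)\, e^{- \frac{3 x^{2}}{2}}\, dx = \frac{b}{3} \int_{-\infty}^{\infty} \cos(b x)\, e^{- \frac{3 x^{2}}{2}}\, dx,$$
so $I'(b) = - \frac{b}{3}\, I(b)$.

This is a separable first-order ODE; solving with the initial condition $I(0) = \int_{-\infty}^{\infty} - 7 e^{- \frac{3 x^{2}}{2}}\,dx = - \frac{7 \sqrt{6} \sqrt{\pi}}{3}$ gives
$$I(b) = - \frac{7 \sqrt{6} \sqrt{\pi} e^{- \frac{b^{2}}{6}}}{3}.$$

Setting $b = \frac{3}{2}$:
$$I = - \frac{7 \sqrt{6} \sqrt{\pi}}{3 e^{\frac{3}{8}}}.$$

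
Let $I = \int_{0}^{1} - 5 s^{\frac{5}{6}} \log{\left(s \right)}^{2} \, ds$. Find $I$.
$- \frac{2160}{1331}$

Consider the simpler parametrised integral
$$J(a) = \int_{0}^{1} - 5 s^{a} \, ds = - \frac{5}{a + 1}.$$

Differentiating under the integral sign brings down a factor of $\ln s$:
$$\frac{dJ}{da} = \int_{0}^{1} - 5 s^{a} \log{\left(s \right)} \, ds = \frac{5}{\left(a + 1\right)^{2}}.$$

Repeating twice in total — each differentiation brings down another $\ln s$ — gives
$$\frac{d^{2}J}{da^{2}} = \int_{0}^{1} - 5 s^{a} \log{\left(s \right)}^{2} \, ds = - \frac{10}{\left(a + 1\right)^{3}},$$
and the integrand here is exactly the target integrand, so $I = - \frac{10}{\left(a + 1\right)^{3}}$.

Setting $a = \frac{5}{6}$:
$$I = - \frac{2160}{1331}.$$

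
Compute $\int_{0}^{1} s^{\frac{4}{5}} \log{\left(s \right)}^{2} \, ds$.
$\frac{250}{729}$

Start from the elementary integral
$$J(a) = \int_{0}^{1} s^{a} \, ds = \frac{1}{a + 1}.$$

Differentiating under the integral sign brings down a factor of $\ln s$:
$$\frac{dJ}{da} = \int_{0}^{1} s^{a} \log{\left(s \right)} \, ds = - \frac{1}{\left(a + 1\right)^{2}}.$$

Repeating twice in total — each differentiation brings down another $\ln s$ — gives
$$\frac{d^{2}J}{da^{2}} = \int_{0}^{1} s^{a} \log{\left(s \right)}^{2} \, ds = \frac{2}{\left(a + 1\right)^{3}},$$
and the integrand here is exactly the target integrand, so $I = \frac{2}{\left(a + 1\right)^{3}}$.

Setting $a = \frac{4}{5}$:
$$I = \frac{250}{729}.$$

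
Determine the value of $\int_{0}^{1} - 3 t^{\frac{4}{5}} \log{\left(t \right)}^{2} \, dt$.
$- \frac{250}{243}$

Begin with the known integral
$$J(a) = \int_{0}^{1} - 3 t^{a} \, dt = - \frac{3}{a + 1}.$$

Differentiating under the integral sign brings down a factor of $\ln t$:
$$\frac{dJ}{da} = \int_{0}^{1} - 3 t^{a} \log{\left(t \right)} \, dt = \frac{3}{\left(a + 1\right)^{2}}.$$

Repeating twice in total — each differentiation brings down another $\ln t$ — gives
$$\frac{d^{2}J}{da^{2}} = \int_{0}^{1} - 3 t^{a} \log{\left(t \right)}^{2} \, dt = - \frac{6}{\left(a + 1\right)^{3}},$$
and the integrand here is exactly the target integrand, so $I = - \frac{6}{\left(a + 1\right)^{3}}$.

Setting $a = \frac{4}{5}$:
$$I = - \frac{250}{243}.$$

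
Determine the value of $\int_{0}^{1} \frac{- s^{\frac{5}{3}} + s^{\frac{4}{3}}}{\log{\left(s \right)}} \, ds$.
$\log{\left(\frac{7}{8} \right)}$

Replace the exponent $\frac{4}{3}$ by a parameter $a$: let $I(a) = \int_{0}^{1} \frac{- s^{\frac{5}{3}} + s^{a}}{\log{\left(s \right)}} \, ds$.

Since $\dfrac{\partial}{\partial a}\,s^{a} = s^{a} \ln s$, the $\ln s$ in the denominator cancels and
$$\frac{dI}{da} = \int_{0}^{1} s^{a} \, ds = \left[\frac{s^{a+1}}{a+1}\right]_0^1 = \frac{1}{a + 1}.$$

Integrating with respect to $a$ gives $I(a) = \log{\left(\frac{3 a}{8} + \frac{3}{8} \right)} + C$.

At $a = \frac{5}{3}$ the integrand is identically $0$, so $I(\frac{5}{3}) = 0$. The closed form gives $0$, hence $C = 0$.

Setting $a = \frac{4}{3}$:
$$I = \log{\left(\frac{7}{8} \right)}.$$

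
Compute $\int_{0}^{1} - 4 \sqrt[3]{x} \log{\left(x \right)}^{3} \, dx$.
$\frac{243}{32}$

Start from the elementary integral
$$J(a) = \int_{0}^{1} - 4 x^{a} \, dx = - \frac{4}{a + 1}.$$

Differentiating under the integral sign brings down a factor of $\ln x$:
$$\frac{dJ}{da} = \int_{0}^{1} - 4 x^{a} \log{\left(x \right)} \, dx = \frac{4}{\left(a + 1\right)^{2}}.$$

Repeating $3$ times in total — each differentiation brings down another $\ln x$ — gives
$$\frac{d^{3}J}{da^{3}} = \int_{0}^{1} - 4 x^{a} \log{\left(x \right)}^{3} \, dx = \frac{24}{\left(a + 1\right)^{4}},$$
and the integrand here is exactly the target integrand, so $I = \frac{24}{\left(a + 1\right)^{4}}$.

Setting $a = \frac{1}{3}$:
$$I = \frac{243}{32}.$$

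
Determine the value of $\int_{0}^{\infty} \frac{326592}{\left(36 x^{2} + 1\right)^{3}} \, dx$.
$10206 \pi$

Recall the elementary integral
$$J(a) = \int_{0}^{\infty} \frac{7}{a^{2} + x^{2}} \, dx = \frac{7 \pi}{2 a}.$$

Differentiating under the integral sign with respect to $a$,
$$\frac{dJ}{da} = \int_{0}^{\infty} - \frac{14 a}{\left(a^{2} + x^{2}\right)^{2}} \, dx = - \frac{7 \pi}{2 a^{2}},$$
so $\int_{0}^{\infty} \frac{7}{\left(a^{2} + x^{2}\right)^{2}} \, dx = \frac{7 \pi}{4 a^{3}}$.

Repeating — each differentiation of $1/(x^2+a^2)^j$ produces $-2ja/(x^2+a^2)^{j+1}$ — and dividing through by $-2ja$ at each step yields, after $2$ differentiations in total,
$$\int_{0}^{\infty} \frac{7}{\left(a^{2} + x^{2}\right)^{3}} \, dx = \frac{21 \pi}{16 a^{5}}.$$

Setting $a = \frac{1}{6}$:
$$I = 10206 \pi.$$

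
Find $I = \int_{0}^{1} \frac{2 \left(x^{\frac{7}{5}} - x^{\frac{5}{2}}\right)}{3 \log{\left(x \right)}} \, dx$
$\log{\left(\frac{4 \cdot 3^{\frac{2}{3}} \sqrt[3]{35}}{35} \right)}$

Replace the exponent $\frac{5}{2}$ by a parameter $a$: let $I(a) = \int_{0}^{1} \frac{2 \left(x^{\frac{7}{5}} - x^{a}\right)}{3 \log{\left(x \right)}} \, dx$.

Since $\dfrac{\partial}{\partial a}\,x^{a} = x^{a} \ln x$, the $\ln x$ in the denominator cancels and
$$\frac{dI}{da} = \int_{0}^{1} - \frac{2}{3} x^{a} \, dx = - \frac{2}{3} \left[\frac{x^{a+1}}{a+1}\right]_0^1 = - \frac{2}{3 a + 3}.$$

Integrating with respect to $a$ gives $I(a) = - \frac{2 \log{\left(a + 1 \right)}}{3} - \frac{2 \log{\left(5 \right)}}{3} + \frac{2 \log{\left(12 \right)}}{3} + C$.

At $a = \frac{7}{5}$ the integrand is identically $0$, so $I(\frac{7}{5}) = 0$. The closed form gives $0$, hence $C = 0$.

Setting $a = \frac{5}{2}$:
$$I = \log{\left(\frac{4 \cdot 3^{\frac{2}{3}} \sqrt[3]{35}}{35} \right)}.$$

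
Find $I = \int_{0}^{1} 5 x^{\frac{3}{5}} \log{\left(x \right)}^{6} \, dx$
$\frac{17578125}{131072}$

Consider the simpler parametrised integral
$$J(a) = \int_{0}^{1} 5 x^{a} \, dx = \frac{5}{a + 1}.$$

Differentiating under the integral sign brings down a factor of $\ln x$:
$$\frac{dJ}{da} = \int_{0}^{1} 5 x^{a} \log{\left(x \right)} \, dx = - \frac{5}{\left(a + 1\right)^{2}}.$$

Repeating $6$ times in total — each differentiation brings down another $\ln x$ — gives
$$\frac{d^{6}J}{da^{6}} = \int_{0}^{1} 5 x^{a} \log{\left(x \right)}^{6} \, dx = \frac{3600}{\left(a + 1\right)^{7}},$$
and the integrand here is exactly the target integrand, so $I = \frac{3600}{\left(a + 1\right)^{7}}$.

Setting $a = \frac{3}{5}$:
$$I = \frac{17578125}{131072}.$$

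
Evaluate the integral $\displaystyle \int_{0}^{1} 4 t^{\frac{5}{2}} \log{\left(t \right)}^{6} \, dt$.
$\frac{368640}{823543}$

Consider the simpler parametrised integral
$$J(a) = \int_{0}^{1} 4 t^{a} \, dt = \frac{4}{a + 1}.$$

Differentiating under the integral sign brings down a factor of $\ln t$:
$$\frac{dJ}{da} = \int_{0}^{1} 4 t^{a} \log{\left(t \right)} \, dt = - \frac{4}{\left(a + 1\right)^{2}}.$$

Repeating $6$ times in total — each differentiation brings down another $\ln t$ — gives
$$\frac{d^{6}J}{da^{6}} = \int_{0}^{1} 4 t^{a} \log{\left(t \right)}^{6} \, dt = \frac{2880}{\left(a + 1\right)^{7}},$$
and the integrand here is exactly the target integrand, so $I = \frac{2880}{\left(a + 1\right)^{7}}$.

Setting $a = \frac{5}{2}$:
$$I = \frac{368640}{823543}.$$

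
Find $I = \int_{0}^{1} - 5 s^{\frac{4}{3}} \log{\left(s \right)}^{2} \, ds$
$- \frac{270}{343}$

Consider the simpler parametrised integral
$$J(a) = \int_{0}^{1} - 5 s^{a} \, ds = - \frac{5}{a + 1}.$$

Differentiating under the integral sign brings down a factor of $\ln s$:
$$\frac{dJ}{da} = \int_{0}^{1} - 5 s^{a} \log{\left(s \right)} \, ds = \frac{5}{\left(a + 1\right)^{2}}.$$

Repeating twice in total — each differentiation brings down another $\ln s$ — gives
$$\frac{d^{2}J}{da^{2}} = \int_{0}^{1} - 5 s^{a} \log{\left(s \right)}^{2} \, ds = - \frac{10}{\left(a + 1\right)^{3}},$$
and the integrand here is exactly the target integrand, so $I = - \frac{10}{\left(a + 1\right)^{3}}$.

Setting $a = \frac{4}{3}$:
$$I = - \frac{270}{343}.$$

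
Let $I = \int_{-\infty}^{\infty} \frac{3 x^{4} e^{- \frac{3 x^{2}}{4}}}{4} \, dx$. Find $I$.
$\frac{2 \sqrt{3} \sqrt{\pi}}{3}$

Begin with the known integral
$$J(a) = \int_{-\infty}^{\infty} \frac{3 e^{- a x^{2}}}{4} \, dx = \frac{3 \sqrt{\pi}}{4 \sqrt{a}}.$$

Differentiating under the integral sign brings down a factor of $(-x^2)$:
$$\frac{dJ}{da} = \int_{-\infty}^{\infty} - \frac{3 x^{2} e^{- a x^{2}}}{4} \, dx = - \frac{3 \sqrt{\pi}}{8 a^{\frac{3}{2}}}.$$

Repeating twice in total — each differentiation brings down another $(-x^2)$ — gives
$$\frac{d^{2}J}{da^{2}} = \int_{-\infty}^{\infty} \frac{3 x^{4} e^{- a x^{2}}}{4} \, dx = \frac{9 \sqrt{\pi}}{16 a^{\frac{5}{2}}},$$
and the integrand here is exactly the target integrand, so $I = \frac{9 \sqrt{\pi}}{16 a^{\frac{5}{2}}}$.

Setting $a = \frac{3}{4}$:
$$I = \frac{2 \sqrt{3} \sqrt{\pi}}{3}.$$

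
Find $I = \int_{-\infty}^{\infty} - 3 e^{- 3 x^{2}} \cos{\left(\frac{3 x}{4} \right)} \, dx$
$- \frac{\sqrt{3} \sqrt{\pi}}{e^{\frac{3}{64}}}$

Let $b$ denote the cosine frequency and define $I(b) = \int_{-\infty}^{\infty} - 3 e^{- 3 x^{2}} \cos{\left(b x \right)} \, dx$.

Differentiating under the integral sign,
$$I'(b) = \int_{-\infty}^{\infty} 3 x e^{- 3 x^{2}} \sin{\left(b x \right)} \, dx.$$

Integrate $\int_{-\infty}^{\infty} x \sin(b x)\, e^{- 3 x^{2}}\, dx$ by parts with $u = \sin(b x)$ and $dv = x\, e^{- 3 x^{2}}\, dx$, giving $v = - \frac{e^{- 3 x^{2}}}{6}$. The boundary term vanishes and
$$\int_{-\infty}^{\infty} x \sin(b x)\, e^{- 3 x^{2}}\, dx = \frac{b}{6} \int_{-\infty}^{\infty} \cos(b x)\, e^{- 3 x^{2}}\, dx,$$
so $I'(b) = - \frac{b}{6}\, I(b)$.

This is a separable first-order ODE; solving with the initial condition $I(0) = \int_{-\infty}^{\infty} - 3 e^{- 3 x^{2}}\,dx = - \sqrt{3} \sqrt{\pi}$ gives
$$I(b) = - \sqrt{3} \sqrt{\pi} e^{- \frac{b^{2}}{12}}.$$

Setting $b = \frac{3}{4}$:
$$I = - \frac{\sqrt{3} \sqrt{\pi}}{e^{\frac{3}{64}}}.$$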